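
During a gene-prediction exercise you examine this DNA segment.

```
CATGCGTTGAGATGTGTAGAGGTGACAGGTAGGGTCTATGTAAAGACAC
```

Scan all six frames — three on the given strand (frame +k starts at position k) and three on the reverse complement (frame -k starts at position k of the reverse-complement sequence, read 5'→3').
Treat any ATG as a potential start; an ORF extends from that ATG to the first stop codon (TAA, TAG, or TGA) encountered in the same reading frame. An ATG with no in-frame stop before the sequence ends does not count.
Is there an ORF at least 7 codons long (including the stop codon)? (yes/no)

yes

Reverse complement (5'→3'): GTGTCTTTACATAGACCCTACCTGTCACCTCTACACATCTCAACGCATG
Frame +1: CAT GCG TTG AGA TGT GTA GAG GTG ACA GGT AGG GTC TAT GTA AAG ACA — no ATG→stop ORF.
Frame +2: ATG CGT TGA GAT GTG TAG AGG TGA CAG GTA GGG TCT ATG TAA AGA CAC — ATG at 2, stop TGA at 8 → 9 nt; ATG at 38, stop TAA at 41 → 6 nt.
Frame +3: TGC GTT GAG ATG TGT AGA GGT GAC AGG TAG GGT CTA TGT AAA GAC — ATG at 12, stop TAG at 30 → 21 nt.
Frame -1: GTG TCT TTA CAT AGA CCC TAC CTG TCA CCT CTA CAC ATC TCA ACG CAT — no ATG→stop ORF.
Frame -2: TGT CTT TAC ATA GAC CCT ACC TGT CAC CTC TAC ACA TCT CAA CGC ATG — no ATG→stop ORF.
Frame -3: GTC TTT ACA TAG ACC CTA CCT GTC ACC TCT ACA CAT CTC AAC GCA — no ATG→stop ORF.
Frame +3 has an ORF of 7 codons (positions 12–32) ≥ 7, so yes.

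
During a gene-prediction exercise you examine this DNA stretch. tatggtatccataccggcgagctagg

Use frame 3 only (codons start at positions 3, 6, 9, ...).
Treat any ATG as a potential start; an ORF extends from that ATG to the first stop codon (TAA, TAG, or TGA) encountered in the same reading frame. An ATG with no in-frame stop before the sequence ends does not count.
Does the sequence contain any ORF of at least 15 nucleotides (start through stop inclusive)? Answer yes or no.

Frame 3: TGG TAT CCA TAC CGG CGA GCT AGG — no ATG→stop ORF.
Largest ORF found is 0 nucleotides < 15, so no.

no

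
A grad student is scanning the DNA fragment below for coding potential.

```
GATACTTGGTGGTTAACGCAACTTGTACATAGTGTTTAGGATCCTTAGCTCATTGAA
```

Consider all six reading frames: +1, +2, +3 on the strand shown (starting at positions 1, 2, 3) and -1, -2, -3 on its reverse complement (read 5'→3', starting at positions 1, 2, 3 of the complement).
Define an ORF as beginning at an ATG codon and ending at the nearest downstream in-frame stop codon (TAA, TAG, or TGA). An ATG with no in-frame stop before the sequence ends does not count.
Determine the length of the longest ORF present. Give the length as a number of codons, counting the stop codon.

6

Reverse complement (5'→3'): TTCAATGAGCTAAGGATCCTAAACACTATGTACAAGTTGCGTTAACCACCAAGTATC
Frame +1: GAT ACT TGG TGG TTA ACG CAA CTT GTA CAT AGT GTT TAG GAT CCT TAG CTC ATT GAA — no ATG→stop ORF.
Frame +2: ATA CTT GGT GGT TAA CGC AAC TTG TAC ATA GTG TTT AGG ATC CTT AGC TCA TTG — no ATG→stop ORF.
Frame +3: TAC TTG GTG GTT AAC GCA ACT TGT ACA TAG TGT TTA GGA TCC TTA GCT CAT TGA — no ATG→stop ORF.
Frame -1: TTC AAT GAG CTA AGG ATC CTA AAC ACT ATG TAC AAG TTG CGT TAA CCA CCA AGT ATC — ATG at 28, stop TAA at 43 → 18 nt.
Frame -2: TCA ATG AGC TAA GGA TCC TAA ACA CTA TGT ACA AGT TGC GTT AAC CAC CAA GTA — ATG at 5, stop TAA at 11 → 9 nt.
Frame -3: CAA TGA GCT AAG GAT CCT AAA CAC TAT GTA CAA GTT GCG TTA ACC ACC AAG TAT — no ATG→stop ORF.
Longest: frame -1, positions 28–45, 18 nt = 6 codons = 5 aa. → 6 codons.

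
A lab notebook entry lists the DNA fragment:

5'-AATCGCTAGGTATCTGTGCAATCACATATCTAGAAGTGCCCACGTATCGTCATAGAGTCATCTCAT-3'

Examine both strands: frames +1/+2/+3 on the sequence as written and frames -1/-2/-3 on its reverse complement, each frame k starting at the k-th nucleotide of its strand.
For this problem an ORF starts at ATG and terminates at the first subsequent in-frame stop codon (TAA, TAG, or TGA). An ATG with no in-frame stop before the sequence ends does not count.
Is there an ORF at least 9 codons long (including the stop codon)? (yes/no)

no

Reverse complement (5'→3'): ATGAGATGACTCTATGACGATACGTGGGCACTTCTAGATATGTGATTGCACAGATACCTAGCGATT
Frame +1: AAT CGC TAG GTA TCT GTG CAA TCA CAT ATC TAG AAG TGC CCA CGT ATC GTC ATA GAG TCA TCT CAT — no ATG→stop ORF.
Frame +2: ATC GCT AGG TAT CTG TGC AAT CAC ATA TCT AGA AGT GCC CAC GTA TCG TCA TAG AGT CAT CTC — no ATG→stop ORF.
Frame +3: TCG CTA GGT ATC TGT GCA ATC ACA TAT CTA GAA GTG CCC ACG TAT CGT CAT AGA GTC ATC TCA — no ATG→stop ORF.
Frame -1: ATG AGA TGA CTC TAT GAC GAT ACG TGG GCA CTT CTA GAT ATG TGA TTG CAC AGA TAC CTA GCG ATT — ATG at 1, stop TGA at 7 → 9 nt; ATG at 40, stop TGA at 43 → 6 nt.
Frame -2: TGA GAT GAC TCT ATG ACG ATA CGT GGG CAC TTC TAG ATA TGT GAT TGC ACA GAT ACC TAG CGA — ATG at 14, stop TAG at 35 → 24 nt.
Frame -3: GAG ATG ACT CTA TGA CGA TAC GTG GGC ACT TCT AGA TAT GTG ATT GCA CAG ATA CCT AGC GAT — ATG at 6, stop TGA at 15 → 12 nt.
Largest ORF found is 8 codons < 9, so no.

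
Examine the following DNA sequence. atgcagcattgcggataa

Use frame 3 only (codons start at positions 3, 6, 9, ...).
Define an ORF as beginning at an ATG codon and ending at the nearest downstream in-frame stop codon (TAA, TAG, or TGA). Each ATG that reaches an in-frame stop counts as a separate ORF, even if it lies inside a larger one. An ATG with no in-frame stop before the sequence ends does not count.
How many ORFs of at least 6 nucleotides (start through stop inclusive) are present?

0

Frame 3: GCA GCA TTG CGG ATA — no ATG→stop ORF.
No ORF reaches 6 nucleotides. Count = 0.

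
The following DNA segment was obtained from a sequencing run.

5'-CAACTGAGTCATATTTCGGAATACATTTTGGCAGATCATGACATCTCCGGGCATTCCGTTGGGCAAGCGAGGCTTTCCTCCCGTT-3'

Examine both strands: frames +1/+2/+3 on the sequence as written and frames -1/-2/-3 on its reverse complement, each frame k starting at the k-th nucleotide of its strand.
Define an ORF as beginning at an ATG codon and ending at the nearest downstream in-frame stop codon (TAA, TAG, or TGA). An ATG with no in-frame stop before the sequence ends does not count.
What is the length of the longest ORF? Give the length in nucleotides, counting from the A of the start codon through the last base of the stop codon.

Reverse complement (5'→3'): AACGGGAGGAAAGCCTCGCTTGCCCAACGGAATGCCCGGAGATGTCATGATCTGCCAAAATGTATTCCGAAATATGACTCAGTTG
Frame +1: CAA CTG AGT CAT ATT TCG GAA TAC ATT TTG GCA GAT CAT GAC ATC TCC GGG CAT TCC GTT GGG CAA GCG AGG CTT TCC TCC CGT — no ATG→stop ORF.
Frame +2: AAC TGA GTC ATA TTT CGG AAT ACA TTT TGG CAG ATC ATG ACA TCT CCG GGC ATT CCG TTG GGC AAG CGA GGC TTT CCT CCC GTT — no ATG→stop ORF.
Frame +3: ACT GAG TCA TAT TTC GGA ATA CAT TTT GGC AGA TCA TGA CAT CTC CGG GCA TTC CGT TGG GCA AGC GAG GCT TTC CTC CCG — no ATG→stop ORF.
Frame -1: AAC GGG AGG AAA GCC TCG CTT GCC CAA CGG AAT GCC CGG AGA TGT CAT GAT CTG CCA AAA TGT ATT CCG AAA TAT GAC TCA GTT — no ATG→stop ORF.
Frame -2: ACG GGA GGA AAG CCT CGC TTG CCC AAC GGA ATG CCC GGA GAT GTC ATG ATC TGC CAA AAT GTA TTC CGA AAT ATG ACT CAG TTG — no ATG→stop ORF.
Frame -3: CGG GAG GAA AGC CTC GCT TGC CCA ACG GAA TGC CCG GAG ATG TCA TGA TCT GCC AAA ATG TAT TCC GAA ATA TGA CTC AGT — ATG at 42, stop TGA at 48 → 9 nt; ATG at 60, stop TGA at 75 → 18 nt.
Longest: frame -3, positions 60–77, 18 nt = 6 codons = 5 aa. → 18 nucleotides.

18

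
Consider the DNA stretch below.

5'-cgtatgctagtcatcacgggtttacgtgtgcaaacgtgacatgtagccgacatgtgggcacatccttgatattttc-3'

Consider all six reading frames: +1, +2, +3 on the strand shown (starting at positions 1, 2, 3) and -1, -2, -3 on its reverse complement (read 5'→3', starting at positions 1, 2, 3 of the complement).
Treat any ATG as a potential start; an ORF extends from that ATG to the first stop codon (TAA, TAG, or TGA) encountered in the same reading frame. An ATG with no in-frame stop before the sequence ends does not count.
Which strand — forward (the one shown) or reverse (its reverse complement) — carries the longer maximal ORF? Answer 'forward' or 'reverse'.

reverse

Reverse complement (5'→3'): GAAAATATCAAGGATGTGCCCACATGTCGGCTACATGTCACGTTTGCACACGTAAACCCGTGATGACTAGCATACG
Frame +1: CGT ATG CTA GTC ATC ACG GGT TTA CGT GTG CAA ACG TGA CAT GTA GCC GAC ATG TGG GCA CAT CCT TGA TAT TTT — ATG at 4, stop TGA at 37 → 36 nt; ATG at 52, stop TGA at 67 → 18 nt.
Frame +2: GTA TGC TAG TCA TCA CGG GTT TAC GTG TGC AAA CGT GAC ATG TAG CCG ACA TGT GGG CAC ATC CTT GAT ATT TTC — ATG at 41, stop TAG at 44 → 6 nt.
Frame +3: TAT GCT AGT CAT CAC GGG TTT ACG TGT GCA AAC GTG ACA TGT AGC CGA CAT GTG GGC ACA TCC TTG ATA TTT — no ATG→stop ORF.
Frame -1: GAA AAT ATC AAG GAT GTG CCC ACA TGT CGG CTA CAT GTC ACG TTT GCA CAC GTA AAC CCG TGA TGA CTA GCA TAC — no ATG→stop ORF.
Frame -2: AAA ATA TCA AGG ATG TGC CCA CAT GTC GGC TAC ATG TCA CGT TTG CAC ACG TAA ACC CGT GAT GAC TAG CAT ACG — ATG at 14, stop TAA at 53 → 42 nt; ATG at 35, stop TAA at 53 → 21 nt.
Frame -3: AAA TAT CAA GGA TGT GCC CAC ATG TCG GCT ACA TGT CAC GTT TGC ACA CGT AAA CCC GTG ATG ACT AGC ATA — no ATG→stop ORF.
Forward-strand max 36 nt; reverse-strand max 42 nt. The reverse strand has the longer ORF.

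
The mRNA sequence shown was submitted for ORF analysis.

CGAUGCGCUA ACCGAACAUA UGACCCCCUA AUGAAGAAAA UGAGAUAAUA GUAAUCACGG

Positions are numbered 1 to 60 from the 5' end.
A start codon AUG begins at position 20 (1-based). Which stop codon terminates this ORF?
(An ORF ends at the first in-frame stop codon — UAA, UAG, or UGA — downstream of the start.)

Codons from position 20: AUG (20–22), ACC (23–25), CCC (26–28), UAA (29–31).
The first in-frame stop codon is UAA.

UAA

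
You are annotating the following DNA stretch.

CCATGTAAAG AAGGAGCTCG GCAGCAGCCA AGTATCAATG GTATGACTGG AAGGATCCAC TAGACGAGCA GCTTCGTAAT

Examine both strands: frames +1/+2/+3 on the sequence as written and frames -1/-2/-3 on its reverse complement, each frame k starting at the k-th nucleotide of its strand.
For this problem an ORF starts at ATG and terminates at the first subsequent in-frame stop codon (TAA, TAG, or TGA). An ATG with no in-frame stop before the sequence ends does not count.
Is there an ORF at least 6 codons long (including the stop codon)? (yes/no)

yes

Reverse complement (5'→3'): ATTACGAAGCTGCTCGTCTAGTGGATCCTTCCAGTCATACCATTGATACTTGGCTGCTGCCGAGCTCCTTCTTTACATGG
Frame +1: CCA TGT AAA GAA GGA GCT CGG CAG CAG CCA AGT ATC AAT GGT ATG ACT GGA AGG ATC CAC TAG ACG AGC AGC TTC GTA — ATG at 43, stop TAG at 61 → 21 nt.
Frame +2: CAT GTA AAG AAG GAG CTC GGC AGC AGC CAA GTA TCA ATG GTA TGA CTG GAA GGA TCC ACT AGA CGA GCA GCT TCG TAA — ATG at 38, stop TGA at 44 → 9 nt.
Frame +3: ATG TAA AGA AGG AGC TCG GCA GCA GCC AAG TAT CAA TGG TAT GAC TGG AAG GAT CCA CTA GAC GAG CAG CTT CGT AAT — ATG at 3, stop TAA at 6 → 6 nt.
Frame -1: ATT ACG AAG CTG CTC GTC TAG TGG ATC CTT CCA GTC ATA CCA TTG ATA CTT GGC TGC TGC CGA GCT CCT TCT TTA CAT — no ATG→stop ORF.
Frame -2: TTA CGA AGC TGC TCG TCT AGT GGA TCC TTC CAG TCA TAC CAT TGA TAC TTG GCT GCT GCC GAG CTC CTT CTT TAC ATG — no ATG→stop ORF.
Frame -3: TAC GAA GCT GCT CGT CTA GTG GAT CCT TCC AGT CAT ACC ATT GAT ACT TGG CTG CTG CCG AGC TCC TTC TTT ACA TGG — no ATG→stop ORF.
Frame +1 has an ORF of 7 codons (positions 43–63) ≥ 6, so yes.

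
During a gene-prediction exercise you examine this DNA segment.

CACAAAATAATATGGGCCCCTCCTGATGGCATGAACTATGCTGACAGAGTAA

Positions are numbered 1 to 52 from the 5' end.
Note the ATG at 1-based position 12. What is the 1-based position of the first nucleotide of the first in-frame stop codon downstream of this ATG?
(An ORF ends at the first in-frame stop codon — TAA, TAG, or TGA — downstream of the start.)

Codons from position 12: ATG (12–14), GGC (15–17), CCC (18–20), TCC (21–23), TGA (24–26).
TGA is a stop codon; it begins at position 24.

24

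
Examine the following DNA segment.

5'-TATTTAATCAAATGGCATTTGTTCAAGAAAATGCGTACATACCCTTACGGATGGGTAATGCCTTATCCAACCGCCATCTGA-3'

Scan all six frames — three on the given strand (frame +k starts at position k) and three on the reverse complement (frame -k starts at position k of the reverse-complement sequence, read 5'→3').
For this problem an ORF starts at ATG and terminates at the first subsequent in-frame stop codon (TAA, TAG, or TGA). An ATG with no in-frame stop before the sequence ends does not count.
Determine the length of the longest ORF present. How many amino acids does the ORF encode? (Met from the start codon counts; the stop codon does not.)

Reverse complement (5'→3'): TCAGATGGCGGTTGGATAAGGCATTACCCATCCGTAAGGGTATGTACGCATTTTCTTGAACAAATGCCATTTGATTAAATA
Frame +1: TAT TTA ATC AAA TGG CAT TTG TTC AAG AAA ATG CGT ACA TAC CCT TAC GGA TGG GTA ATG CCT TAT CCA ACC GCC ATC TGA — ATG at 31, stop TGA at 79 → 51 nt; ATG at 58, stop TGA at 79 → 24 nt.
Frame +2: ATT TAA TCA AAT GGC ATT TGT TCA AGA AAA TGC GTA CAT ACC CTT ACG GAT GGG TAA TGC CTT ATC CAA CCG CCA TCT — no ATG→stop ORF.
Frame +3: TTT AAT CAA ATG GCA TTT GTT CAA GAA AAT GCG TAC ATA CCC TTA CGG ATG GGT AAT GCC TTA TCC AAC CGC CAT CTG — no ATG→stop ORF.
Frame -1: TCA GAT GGC GGT TGG ATA AGG CAT TAC CCA TCC GTA AGG GTA TGT ACG CAT TTT CTT GAA CAA ATG CCA TTT GAT TAA ATA — ATG at 64, stop TAA at 76 → 15 nt.
Frame -2: CAG ATG GCG GTT GGA TAA GGC ATT ACC CAT CCG TAA GGG TAT GTA CGC ATT TTC TTG AAC AAA TGC CAT TTG ATT AAA — ATG at 5, stop TAA at 17 → 15 nt.
Frame -3: AGA TGG CGG TTG GAT AAG GCA TTA CCC ATC CGT AAG GGT ATG TAC GCA TTT TCT TGA ACA AAT GCC ATT TGA TTA AAT — ATG at 42, stop TGA at 57 → 18 nt.
Longest: frame +1, positions 31–81, 51 nt = 17 codons = 16 aa. → 16 amino acids.

16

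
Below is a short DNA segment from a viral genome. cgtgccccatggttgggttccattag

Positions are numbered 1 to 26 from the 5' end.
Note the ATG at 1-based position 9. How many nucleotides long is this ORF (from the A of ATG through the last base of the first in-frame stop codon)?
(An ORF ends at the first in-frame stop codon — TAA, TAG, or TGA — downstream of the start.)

Codons from position 9: ATG (9–11), GTT (12–14), GGG (15–17), TTC (18–20), CAT (21–23), TAG (24–26).
TAG is the first in-frame stop; ORF spans 9–26, 18 nucleotides.

18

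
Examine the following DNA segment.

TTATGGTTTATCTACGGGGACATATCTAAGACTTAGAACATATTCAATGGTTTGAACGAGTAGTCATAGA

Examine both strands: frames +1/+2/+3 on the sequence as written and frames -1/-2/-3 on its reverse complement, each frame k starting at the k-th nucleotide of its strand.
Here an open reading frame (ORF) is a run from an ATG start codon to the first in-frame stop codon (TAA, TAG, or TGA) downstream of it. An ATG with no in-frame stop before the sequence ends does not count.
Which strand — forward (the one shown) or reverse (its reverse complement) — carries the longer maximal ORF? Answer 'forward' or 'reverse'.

Reverse complement (5'→3'): TCTATGACTACTCGTTCAAACCATTGAATATGTTCTAAGTCTTAGATATGTCCCCGTAGATAAACCATAA
Frame +1: TTA TGG TTT ATC TAC GGG GAC ATA TCT AAG ACT TAG AAC ATA TTC AAT GGT TTG AAC GAG TAG TCA TAG — no ATG→stop ORF.
Frame +2: TAT GGT TTA TCT ACG GGG ACA TAT CTA AGA CTT AGA ACA TAT TCA ATG GTT TGA ACG AGT AGT CAT AGA — ATG at 47, stop TGA at 53 → 9 nt.
Frame +3: ATG GTT TAT CTA CGG GGA CAT ATC TAA GAC TTA GAA CAT ATT CAA TGG TTT GAA CGA GTA GTC ATA — ATG at 3, stop TAA at 27 → 27 nt.
Frame -1: TCT ATG ACT ACT CGT TCA AAC CAT TGA ATA TGT TCT AAG TCT TAG ATA TGT CCC CGT AGA TAA ACC ATA — ATG at 4, stop TGA at 25 → 24 nt.
Frame -2: CTA TGA CTA CTC GTT CAA ACC ATT GAA TAT GTT CTA AGT CTT AGA TAT GTC CCC GTA GAT AAA CCA TAA — no ATG→stop ORF.
Frame -3: TAT GAC TAC TCG TTC AAA CCA TTG AAT ATG TTC TAA GTC TTA GAT ATG TCC CCG TAG ATA AAC CAT — ATG at 30, stop TAA at 36 → 9 nt; ATG at 48, stop TAG at 57 → 12 nt.
Forward-strand max 27 nt; reverse-strand max 24 nt. The forward strand has the longer ORF.

forward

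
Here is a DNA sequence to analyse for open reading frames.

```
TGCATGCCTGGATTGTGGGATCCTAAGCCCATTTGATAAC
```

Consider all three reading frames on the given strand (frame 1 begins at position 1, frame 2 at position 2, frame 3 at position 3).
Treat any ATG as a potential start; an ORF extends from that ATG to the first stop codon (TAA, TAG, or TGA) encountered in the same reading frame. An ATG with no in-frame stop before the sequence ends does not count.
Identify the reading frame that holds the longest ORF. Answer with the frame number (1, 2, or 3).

Frame 1: TGC ATG CCT GGA TTG TGG GAT CCT AAG CCC ATT TGA TAA — ATG at 4, stop TGA at 34 → 33 nt.
Frame 2: GCA TGC CTG GAT TGT GGG ATC CTA AGC CCA TTT GAT AAC — no ATG→stop ORF.
Frame 3: CAT GCC TGG ATT GTG GGA TCC TAA GCC CAT TTG ATA — no ATG→stop ORF.
Longest ORF is 33 nt in frame 1 (positions 4–36).

1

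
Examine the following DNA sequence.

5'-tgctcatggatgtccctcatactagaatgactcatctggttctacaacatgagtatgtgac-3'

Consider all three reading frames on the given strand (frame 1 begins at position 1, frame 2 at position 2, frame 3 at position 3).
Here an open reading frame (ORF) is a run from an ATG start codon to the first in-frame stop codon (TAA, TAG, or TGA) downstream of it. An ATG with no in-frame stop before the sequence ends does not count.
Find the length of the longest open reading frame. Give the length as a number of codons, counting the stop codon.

Frame 1: TGC TCA TGG ATG TCC CTC ATA CTA GAA TGA CTC ATC TGG TTC TAC AAC ATG AGT ATG TGA — ATG at 10, stop TGA at 28 → 21 nt; ATG at 49, stop TGA at 58 → 12 nt; ATG at 55, stop TGA at 58 → 6 nt.
Frame 2: GCT CAT GGA TGT CCC TCA TAC TAG AAT GAC TCA TCT GGT TCT ACA ACA TGA GTA TGT GAC — no ATG→stop ORF.
Frame 3: CTC ATG GAT GTC CCT CAT ACT AGA ATG ACT CAT CTG GTT CTA CAA CAT GAG TAT GTG — no ATG→stop ORF.
Longest: frame 1, positions 10–30, 21 nt = 7 codons = 6 aa. → 7 codons.

7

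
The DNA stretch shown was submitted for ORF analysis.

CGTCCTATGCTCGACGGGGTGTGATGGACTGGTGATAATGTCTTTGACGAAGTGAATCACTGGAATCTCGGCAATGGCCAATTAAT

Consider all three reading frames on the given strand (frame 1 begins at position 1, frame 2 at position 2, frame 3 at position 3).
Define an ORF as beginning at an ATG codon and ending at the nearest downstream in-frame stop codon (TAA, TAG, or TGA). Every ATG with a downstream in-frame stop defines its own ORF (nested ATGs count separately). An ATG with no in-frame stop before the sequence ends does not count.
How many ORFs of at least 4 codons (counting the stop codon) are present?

Frame 1: CGT CCT ATG CTC GAC GGG GTG TGA TGG ACT GGT GAT AAT GTC TTT GAC GAA GTG AAT CAC TGG AAT CTC GGC AAT GGC CAA TTA — ATG at 7, stop TGA at 22 → 18 nt.
Frame 2: GTC CTA TGC TCG ACG GGG TGT GAT GGA CTG GTG ATA ATG TCT TTG ACG AAG TGA ATC ACT GGA ATC TCG GCA ATG GCC AAT TAA — ATG at 38, stop TGA at 53 → 18 nt; ATG at 74, stop TAA at 83 → 12 nt.
Frame 3: TCC TAT GCT CGA CGG GGT GTG ATG GAC TGG TGA TAA TGT CTT TGA CGA AGT GAA TCA CTG GAA TCT CGG CAA TGG CCA ATT AAT — ATG at 24, stop TGA at 33 → 12 nt.
ORFs ≥ 4 codons: frame 1 7–24 (6 codons), frame 2 38–55 (6 codons), frame 2 74–85 (4 codons), frame 3 24–35 (4 codons). Count = 4.

4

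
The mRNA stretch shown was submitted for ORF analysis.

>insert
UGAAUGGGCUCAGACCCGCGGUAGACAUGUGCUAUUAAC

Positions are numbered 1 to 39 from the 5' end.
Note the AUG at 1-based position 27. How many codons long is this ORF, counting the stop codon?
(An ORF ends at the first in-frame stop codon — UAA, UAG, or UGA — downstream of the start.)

4

Codons from position 27: AUG (27–29), UGC (30–32), UAU (33–35), UAA (36–38).
UAA is the first in-frame stop; that's 4 codons including the stop.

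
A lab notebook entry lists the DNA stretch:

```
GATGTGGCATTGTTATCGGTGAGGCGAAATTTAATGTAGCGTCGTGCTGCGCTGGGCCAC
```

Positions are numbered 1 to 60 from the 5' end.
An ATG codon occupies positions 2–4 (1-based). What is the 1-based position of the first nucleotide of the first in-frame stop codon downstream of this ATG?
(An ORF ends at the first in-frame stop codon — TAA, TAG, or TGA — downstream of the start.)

20

Codons from position 2: ATG (2–4), TGG (5–7), CAT (8–10), TGT (11–13), TAT (14–16), CGG (17–19), TGA (20–22).
TGA is a stop codon; it begins at position 20.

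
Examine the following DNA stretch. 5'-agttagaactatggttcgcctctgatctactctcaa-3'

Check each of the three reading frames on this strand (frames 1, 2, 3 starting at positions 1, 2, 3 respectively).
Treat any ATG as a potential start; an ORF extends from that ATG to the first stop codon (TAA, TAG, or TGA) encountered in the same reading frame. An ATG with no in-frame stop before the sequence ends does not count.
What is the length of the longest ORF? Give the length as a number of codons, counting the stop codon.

Frame 1: AGT TAG AAC TAT GGT TCG CCT CTG ATC TAC TCT CAA — no ATG→stop ORF.
Frame 2: GTT AGA ACT ATG GTT CGC CTC TGA TCT ACT CTC — ATG at 11, stop TGA at 23 → 15 nt.
Frame 3: TTA GAA CTA TGG TTC GCC TCT GAT CTA CTC TCA — no ATG→stop ORF.
Longest: frame 2, positions 11–25, 15 nt = 5 codons = 4 aa. → 5 codons.

5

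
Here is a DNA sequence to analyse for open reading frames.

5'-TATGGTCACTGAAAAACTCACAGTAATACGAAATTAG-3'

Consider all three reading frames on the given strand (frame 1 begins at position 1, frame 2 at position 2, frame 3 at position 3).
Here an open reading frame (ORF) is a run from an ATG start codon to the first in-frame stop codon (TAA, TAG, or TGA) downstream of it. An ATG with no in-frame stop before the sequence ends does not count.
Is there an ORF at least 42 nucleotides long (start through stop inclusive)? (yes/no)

Frame 1: TAT GGT CAC TGA AAA ACT CAC AGT AAT ACG AAA TTA — no ATG→stop ORF.
Frame 2: ATG GTC ACT GAA AAA CTC ACA GTA ATA CGA AAT TAG — ATG at 2, stop TAG at 35 → 36 nt.
Frame 3: TGG TCA CTG AAA AAC TCA CAG TAA TAC GAA ATT — no ATG→stop ORF.
Largest ORF found is 36 nucleotides < 42, so no.

no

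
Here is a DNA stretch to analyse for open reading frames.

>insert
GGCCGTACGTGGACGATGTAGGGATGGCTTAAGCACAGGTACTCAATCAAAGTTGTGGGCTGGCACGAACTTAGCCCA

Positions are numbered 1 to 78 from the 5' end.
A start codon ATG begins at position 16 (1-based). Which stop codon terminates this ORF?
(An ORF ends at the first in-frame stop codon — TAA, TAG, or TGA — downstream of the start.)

Codons from position 16: ATG (16–18), TAG (19–21).
The first in-frame stop codon is TAG.

TAG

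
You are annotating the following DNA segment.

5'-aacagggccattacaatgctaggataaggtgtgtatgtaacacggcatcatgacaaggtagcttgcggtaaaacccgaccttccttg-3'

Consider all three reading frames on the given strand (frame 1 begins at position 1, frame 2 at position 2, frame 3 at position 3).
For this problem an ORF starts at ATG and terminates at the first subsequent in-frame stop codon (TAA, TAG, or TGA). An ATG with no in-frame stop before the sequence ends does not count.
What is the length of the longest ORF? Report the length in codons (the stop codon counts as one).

4

Frame 1: AAC AGG GCC ATT ACA ATG CTA GGA TAA GGT GTG TAT GTA ACA CGG CAT CAT GAC AAG GTA GCT TGC GGT AAA ACC CGA CCT TCC TTG — ATG at 16, stop TAA at 25 → 12 nt.
Frame 2: ACA GGG CCA TTA CAA TGC TAG GAT AAG GTG TGT ATG TAA CAC GGC ATC ATG ACA AGG TAG CTT GCG GTA AAA CCC GAC CTT CCT — ATG at 35, stop TAA at 38 → 6 nt; ATG at 50, stop TAG at 59 → 12 nt.
Frame 3: CAG GGC CAT TAC AAT GCT AGG ATA AGG TGT GTA TGT AAC ACG GCA TCA TGA CAA GGT AGC TTG CGG TAA AAC CCG ACC TTC CTT — no ATG→stop ORF.
Longest: frame 1, positions 16–27, 12 nt = 4 codons = 3 aa. → 4 codons.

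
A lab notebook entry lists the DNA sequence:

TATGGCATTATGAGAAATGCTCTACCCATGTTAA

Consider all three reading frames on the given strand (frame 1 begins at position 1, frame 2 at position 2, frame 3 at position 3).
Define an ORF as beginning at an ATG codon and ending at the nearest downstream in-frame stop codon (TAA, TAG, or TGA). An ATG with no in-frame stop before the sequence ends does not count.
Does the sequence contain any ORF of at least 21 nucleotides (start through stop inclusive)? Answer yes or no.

no

Frame 1: TAT GGC ATT ATG AGA AAT GCT CTA CCC ATG TTA — no ATG→stop ORF.
Frame 2: ATG GCA TTA TGA GAA ATG CTC TAC CCA TGT TAA — ATG at 2, stop TGA at 11 → 12 nt; ATG at 17, stop TAA at 32 → 18 nt.
Frame 3: TGG CAT TAT GAG AAA TGC TCT ACC CAT GTT — no ATG→stop ORF.
Largest ORF found is 18 nucleotides < 21, so no.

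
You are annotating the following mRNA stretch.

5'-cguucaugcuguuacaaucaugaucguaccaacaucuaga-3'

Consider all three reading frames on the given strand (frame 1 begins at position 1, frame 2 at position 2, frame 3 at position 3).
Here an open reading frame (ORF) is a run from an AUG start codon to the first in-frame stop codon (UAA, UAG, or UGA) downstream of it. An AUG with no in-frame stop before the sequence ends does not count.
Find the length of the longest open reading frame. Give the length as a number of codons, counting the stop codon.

Frame 1: CGU UCA UGC UGU UAC AAU CAU GAU CGU ACC AAC AUC UAG — no AUG→stop ORF.
Frame 2: GUU CAU GCU GUU ACA AUC AUG AUC GUA CCA ACA UCU AGA — no AUG→stop ORF.
Frame 3: UUC AUG CUG UUA CAA UCA UGA UCG UAC CAA CAU CUA — AUG at 6, stop UGA at 21 → 18 nt.
Longest: frame 3, positions 6–23, 18 nt = 6 codons = 5 aa. → 6 codons.

6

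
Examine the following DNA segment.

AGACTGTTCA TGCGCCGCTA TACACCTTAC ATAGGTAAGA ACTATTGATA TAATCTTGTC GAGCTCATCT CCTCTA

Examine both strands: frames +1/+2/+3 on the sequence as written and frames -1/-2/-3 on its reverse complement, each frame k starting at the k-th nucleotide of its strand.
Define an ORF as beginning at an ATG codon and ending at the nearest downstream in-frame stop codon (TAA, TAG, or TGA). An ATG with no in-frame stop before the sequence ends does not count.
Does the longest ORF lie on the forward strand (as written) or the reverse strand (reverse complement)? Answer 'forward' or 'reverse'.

forward

Reverse complement (5'→3'): TAGAGGAGATGAGCTCGACAAGATTATATCAATAGTTCTTACCTATGTAAGGTGTATAGCGGCGCATGAACAGTCT
Frame +1: AGA CTG TTC ATG CGC CGC TAT ACA CCT TAC ATA GGT AAG AAC TAT TGA TAT AAT CTT GTC GAG CTC ATC TCC TCT — ATG at 10, stop TGA at 46 → 39 nt.
Frame +2: GAC TGT TCA TGC GCC GCT ATA CAC CTT ACA TAG GTA AGA ACT ATT GAT ATA ATC TTG TCG AGC TCA TCT CCT CTA — no ATG→stop ORF.
Frame +3: ACT GTT CAT GCG CCG CTA TAC ACC TTA CAT AGG TAA GAA CTA TTG ATA TAA TCT TGT CGA GCT CAT CTC CTC — no ATG→stop ORF.
Frame -1: TAG AGG AGA TGA GCT CGA CAA GAT TAT ATC AAT AGT TCT TAC CTA TGT AAG GTG TAT AGC GGC GCA TGA ACA GTC — no ATG→stop ORF.
Frame -2: AGA GGA GAT GAG CTC GAC AAG ATT ATA TCA ATA GTT CTT ACC TAT GTA AGG TGT ATA GCG GCG CAT GAA CAG TCT — no ATG→stop ORF.
Frame -3: GAG GAG ATG AGC TCG ACA AGA TTA TAT CAA TAG TTC TTA CCT ATG TAA GGT GTA TAG CGG CGC ATG AAC AGT — ATG at 9, stop TAG at 33 → 27 nt; ATG at 45, stop TAA at 48 → 6 nt.
Forward-strand max 39 nt; reverse-strand max 27 nt. The forward strand has the longer ORF.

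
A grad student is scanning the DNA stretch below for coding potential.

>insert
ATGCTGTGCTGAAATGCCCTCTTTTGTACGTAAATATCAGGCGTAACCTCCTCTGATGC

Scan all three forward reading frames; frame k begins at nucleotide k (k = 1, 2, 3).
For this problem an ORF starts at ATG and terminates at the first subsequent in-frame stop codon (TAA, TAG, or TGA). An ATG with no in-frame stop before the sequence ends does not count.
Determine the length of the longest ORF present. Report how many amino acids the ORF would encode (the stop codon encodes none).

Frame 1: ATG CTG TGC TGA AAT GCC CTC TTT TGT ACG TAA ATA TCA GGC GTA ACC TCC TCT GAT — ATG at 1, stop TGA at 10 → 12 nt.
Frame 2: TGC TGT GCT GAA ATG CCC TCT TTT GTA CGT AAA TAT CAG GCG TAA CCT CCT CTG ATG — ATG at 14, stop TAA at 44 → 33 nt.
Frame 3: GCT GTG CTG AAA TGC CCT CTT TTG TAC GTA AAT ATC AGG CGT AAC CTC CTC TGA TGC — no ATG→stop ORF.
Longest: frame 2, positions 14–46, 33 nt = 11 codons = 10 aa. → 10 amino acids.

10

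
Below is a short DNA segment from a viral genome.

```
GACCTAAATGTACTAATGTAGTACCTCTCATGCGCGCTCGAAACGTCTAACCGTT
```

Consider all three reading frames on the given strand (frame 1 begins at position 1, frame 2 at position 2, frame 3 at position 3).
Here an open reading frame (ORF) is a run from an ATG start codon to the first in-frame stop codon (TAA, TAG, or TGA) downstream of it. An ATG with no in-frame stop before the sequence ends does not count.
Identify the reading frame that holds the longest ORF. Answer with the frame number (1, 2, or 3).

Frame 1: GAC CTA AAT GTA CTA ATG TAG TAC CTC TCA TGC GCG CTC GAA ACG TCT AAC CGT — ATG at 16, stop TAG at 19 → 6 nt.
Frame 2: ACC TAA ATG TAC TAA TGT AGT ACC TCT CAT GCG CGC TCG AAA CGT CTA ACC GTT — ATG at 8, stop TAA at 14 → 9 nt.
Frame 3: CCT AAA TGT ACT AAT GTA GTA CCT CTC ATG CGC GCT CGA AAC GTC TAA CCG — ATG at 30, stop TAA at 48 → 21 nt.
Longest ORF is 21 nt in frame 3 (positions 30–50).

3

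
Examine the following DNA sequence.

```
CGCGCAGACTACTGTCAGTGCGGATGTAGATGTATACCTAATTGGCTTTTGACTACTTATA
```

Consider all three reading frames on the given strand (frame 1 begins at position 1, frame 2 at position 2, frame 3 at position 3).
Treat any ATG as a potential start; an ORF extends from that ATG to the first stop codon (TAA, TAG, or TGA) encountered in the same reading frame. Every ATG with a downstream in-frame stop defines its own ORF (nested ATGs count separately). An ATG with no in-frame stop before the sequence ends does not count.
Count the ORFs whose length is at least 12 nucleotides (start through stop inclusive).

Frame 1: CGC GCA GAC TAC TGT CAG TGC GGA TGT AGA TGT ATA CCT AAT TGG CTT TTG ACT ACT TAT — no ATG→stop ORF.
Frame 2: GCG CAG ACT ACT GTC AGT GCG GAT GTA GAT GTA TAC CTA ATT GGC TTT TGA CTA CTT ATA — no ATG→stop ORF.
Frame 3: CGC AGA CTA CTG TCA GTG CGG ATG TAG ATG TAT ACC TAA TTG GCT TTT GAC TAC TTA — ATG at 24, stop TAG at 27 → 6 nt; ATG at 30, stop TAA at 39 → 12 nt.
ORFs ≥ 12 nucleotides: frame 3 30–41 (12 nucleotides). Count = 1.

1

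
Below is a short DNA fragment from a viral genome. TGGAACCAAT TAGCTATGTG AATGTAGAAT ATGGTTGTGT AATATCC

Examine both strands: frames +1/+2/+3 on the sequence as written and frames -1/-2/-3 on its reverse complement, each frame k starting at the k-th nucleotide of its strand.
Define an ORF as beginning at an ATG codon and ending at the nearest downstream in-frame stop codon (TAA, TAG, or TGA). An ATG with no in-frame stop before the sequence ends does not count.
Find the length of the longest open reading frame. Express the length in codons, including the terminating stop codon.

Reverse complement (5'→3'): GGATATTACACAACCATATTCTACATTCACATAGCTAATTGGTTCCA
Frame +1: TGG AAC CAA TTA GCT ATG TGA ATG TAG AAT ATG GTT GTG TAA TAT — ATG at 16, stop TGA at 19 → 6 nt; ATG at 22, stop TAG at 25 → 6 nt; ATG at 31, stop TAA at 40 → 12 nt.
Frame +2: GGA ACC AAT TAG CTA TGT GAA TGT AGA ATA TGG TTG TGT AAT ATC — no ATG→stop ORF.
Frame +3: GAA CCA ATT AGC TAT GTG AAT GTA GAA TAT GGT TGT GTA ATA TCC — no ATG→stop ORF.
Frame -1: GGA TAT TAC ACA ACC ATA TTC TAC ATT CAC ATA GCT AAT TGG TTC — no ATG→stop ORF.
Frame -2: GAT ATT ACA CAA CCA TAT TCT ACA TTC ACA TAG CTA ATT GGT TCC — no ATG→stop ORF.
Frame -3: ATA TTA CAC AAC CAT ATT CTA CAT TCA CAT AGC TAA TTG GTT CCA — no ATG→stop ORF.
Longest: frame +1, positions 31–42, 12 nt = 4 codons = 3 aa. → 4 codons.

4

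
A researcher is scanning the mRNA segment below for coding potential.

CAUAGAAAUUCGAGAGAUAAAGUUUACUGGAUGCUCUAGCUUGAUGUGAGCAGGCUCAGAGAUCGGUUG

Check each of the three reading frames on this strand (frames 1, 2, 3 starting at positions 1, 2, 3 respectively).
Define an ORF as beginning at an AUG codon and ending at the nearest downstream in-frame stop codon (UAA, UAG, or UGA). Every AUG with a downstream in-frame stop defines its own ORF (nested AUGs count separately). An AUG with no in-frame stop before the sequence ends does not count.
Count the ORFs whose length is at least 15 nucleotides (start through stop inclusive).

0

Frame 1: CAU AGA AAU UCG AGA GAU AAA GUU UAC UGG AUG CUC UAG CUU GAU GUG AGC AGG CUC AGA GAU CGG UUG — AUG at 31, stop UAG at 37 → 9 nt.
Frame 2: AUA GAA AUU CGA GAG AUA AAG UUU ACU GGA UGC UCU AGC UUG AUG UGA GCA GGC UCA GAG AUC GGU — AUG at 44, stop UGA at 47 → 6 nt.
Frame 3: UAG AAA UUC GAG AGA UAA AGU UUA CUG GAU GCU CUA GCU UGA UGU GAG CAG GCU CAG AGA UCG GUU — no AUG→stop ORF.
No ORF reaches 15 nucleotides. Count = 0.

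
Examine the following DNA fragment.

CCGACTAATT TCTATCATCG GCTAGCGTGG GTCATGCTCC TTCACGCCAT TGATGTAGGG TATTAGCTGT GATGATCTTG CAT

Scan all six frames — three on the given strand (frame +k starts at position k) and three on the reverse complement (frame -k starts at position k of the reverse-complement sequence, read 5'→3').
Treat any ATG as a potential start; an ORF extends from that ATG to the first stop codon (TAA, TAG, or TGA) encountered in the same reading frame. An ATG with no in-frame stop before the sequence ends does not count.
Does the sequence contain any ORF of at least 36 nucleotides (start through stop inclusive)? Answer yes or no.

no

Reverse complement (5'→3'): ATGCAAGATCATCACAGCTAATACCCTACATCAATGGCGTGAAGGAGCATGACCCACGCTAGCCGATGATAGAAATTAGTCGG
Frame +1: CCG ACT AAT TTC TAT CAT CGG CTA GCG TGG GTC ATG CTC CTT CAC GCC ATT GAT GTA GGG TAT TAG CTG TGA TGA TCT TGC — ATG at 34, stop TAG at 64 → 33 nt.
Frame +2: CGA CTA ATT TCT ATC ATC GGC TAG CGT GGG TCA TGC TCC TTC ACG CCA TTG ATG TAG GGT ATT AGC TGT GAT GAT CTT GCA — ATG at 53, stop TAG at 56 → 6 nt.
Frame +3: GAC TAA TTT CTA TCA TCG GCT AGC GTG GGT CAT GCT CCT TCA CGC CAT TGA TGT AGG GTA TTA GCT GTG ATG ATC TTG CAT — no ATG→stop ORF.
Frame -1: ATG CAA GAT CAT CAC AGC TAA TAC CCT ACA TCA ATG GCG TGA AGG AGC ATG ACC CAC GCT AGC CGA TGA TAG AAA TTA GTC — ATG at 1, stop TAA at 19 → 21 nt; ATG at 34, stop TGA at 40 → 9 nt; ATG at 49, stop TGA at 67 → 21 nt.
Frame -2: TGC AAG ATC ATC ACA GCT AAT ACC CTA CAT CAA TGG CGT GAA GGA GCA TGA CCC ACG CTA GCC GAT GAT AGA AAT TAG TCG — no ATG→stop ORF.
Frame -3: GCA AGA TCA TCA CAG CTA ATA CCC TAC ATC AAT GGC GTG AAG GAG CAT GAC CCA CGC TAG CCG ATG ATA GAA ATT AGT CGG — no ATG→stop ORF.
Largest ORF found is 33 nucleotides < 36, so no.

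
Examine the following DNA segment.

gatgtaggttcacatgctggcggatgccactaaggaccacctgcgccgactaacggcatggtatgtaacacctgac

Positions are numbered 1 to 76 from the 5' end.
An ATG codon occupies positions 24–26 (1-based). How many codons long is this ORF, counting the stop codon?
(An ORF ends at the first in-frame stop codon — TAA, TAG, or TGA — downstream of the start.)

10

Codons from position 24: ATG (24–26), CCA (27–29), CTA (30–32), AGG (33–35), ACC (36–38), ACC (39–41), TGC (42–44), GCC (45–47), GAC (48–50), TAA (51–53).
TAA is the first in-frame stop; that's 10 codons including the stop.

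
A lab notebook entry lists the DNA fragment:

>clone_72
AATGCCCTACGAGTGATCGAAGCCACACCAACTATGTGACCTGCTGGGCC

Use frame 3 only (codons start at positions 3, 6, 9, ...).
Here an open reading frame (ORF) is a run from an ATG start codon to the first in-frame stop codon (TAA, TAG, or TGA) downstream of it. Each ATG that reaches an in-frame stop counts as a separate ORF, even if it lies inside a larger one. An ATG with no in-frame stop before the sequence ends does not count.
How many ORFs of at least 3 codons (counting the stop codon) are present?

0

Frame 3: TGC CCT ACG AGT GAT CGA AGC CAC ACC AAC TAT GTG ACC TGC TGG GCC — no ATG→stop ORF.
No ORF reaches 3 codons. Count = 0.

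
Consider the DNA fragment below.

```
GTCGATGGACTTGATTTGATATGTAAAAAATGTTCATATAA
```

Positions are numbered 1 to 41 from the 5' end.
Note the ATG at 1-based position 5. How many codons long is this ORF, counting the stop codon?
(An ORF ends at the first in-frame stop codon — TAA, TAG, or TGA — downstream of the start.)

Codons from position 5: ATG (5–7), GAC (8–10), TTG (11–13), ATT (14–16), TGA (17–19).
TGA is the first in-frame stop; that's 5 codons including the stop.

5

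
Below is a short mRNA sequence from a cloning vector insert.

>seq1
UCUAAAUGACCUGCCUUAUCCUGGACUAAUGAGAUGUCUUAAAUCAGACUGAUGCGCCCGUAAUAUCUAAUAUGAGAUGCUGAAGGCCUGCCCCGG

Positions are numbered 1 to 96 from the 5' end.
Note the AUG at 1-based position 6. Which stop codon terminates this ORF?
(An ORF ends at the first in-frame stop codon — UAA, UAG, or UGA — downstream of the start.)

UAA

Codons from position 6: AUG (6–8), ACC (9–11), UGC (12–14), CUU (15–17), AUC (18–20), CUG (21–23), GAC (24–26), UAA (27–29).
The first in-frame stop codon is UAA.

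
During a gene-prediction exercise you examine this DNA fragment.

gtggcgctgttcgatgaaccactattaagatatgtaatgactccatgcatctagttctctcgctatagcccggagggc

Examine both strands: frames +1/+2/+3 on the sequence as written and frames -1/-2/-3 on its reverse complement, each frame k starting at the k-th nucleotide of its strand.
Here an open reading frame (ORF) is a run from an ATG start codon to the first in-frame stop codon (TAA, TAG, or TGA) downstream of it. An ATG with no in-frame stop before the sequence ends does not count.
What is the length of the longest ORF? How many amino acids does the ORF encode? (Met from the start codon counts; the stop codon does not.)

Reverse complement (5'→3'): GCCCTCCGGGCTATAGCGAGAGAACTAGATGCATGGAGTCATTACATATCTTAATAGTGGTTCATCGAACAGCGCCAC
Frame +1: GTG GCG CTG TTC GAT GAA CCA CTA TTA AGA TAT GTA ATG ACT CCA TGC ATC TAG TTC TCT CGC TAT AGC CCG GAG GGC — ATG at 37, stop TAG at 52 → 18 nt.
Frame +2: TGG CGC TGT TCG ATG AAC CAC TAT TAA GAT ATG TAA TGA CTC CAT GCA TCT AGT TCT CTC GCT ATA GCC CGG AGG — ATG at 14, stop TAA at 26 → 15 nt; ATG at 32, stop TAA at 35 → 6 nt.
Frame +3: GGC GCT GTT CGA TGA ACC ACT ATT AAG ATA TGT AAT GAC TCC ATG CAT CTA GTT CTC TCG CTA TAG CCC GGA GGG — ATG at 45, stop TAG at 66 → 24 nt.
Frame -1: GCC CTC CGG GCT ATA GCG AGA GAA CTA GAT GCA TGG AGT CAT TAC ATA TCT TAA TAG TGG TTC ATC GAA CAG CGC CAC — no ATG→stop ORF.
Frame -2: CCC TCC GGG CTA TAG CGA GAG AAC TAG ATG CAT GGA GTC ATT ACA TAT CTT AAT AGT GGT TCA TCG AAC AGC GCC — no ATG→stop ORF.
Frame -3: CCT CCG GGC TAT AGC GAG AGA ACT AGA TGC ATG GAG TCA TTA CAT ATC TTA ATA GTG GTT CAT CGA ACA GCG CCA — no ATG→stop ORF.
Longest: frame +3, positions 45–68, 24 nt = 8 codons = 7 aa. → 7 amino acids.

7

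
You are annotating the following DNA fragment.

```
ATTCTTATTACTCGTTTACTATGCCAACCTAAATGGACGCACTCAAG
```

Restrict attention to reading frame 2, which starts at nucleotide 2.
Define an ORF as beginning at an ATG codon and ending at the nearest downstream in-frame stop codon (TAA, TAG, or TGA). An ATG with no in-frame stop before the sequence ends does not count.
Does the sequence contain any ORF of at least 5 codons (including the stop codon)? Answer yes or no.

Frame 2: TTC TTA TTA CTC GTT TAC TAT GCC AAC CTA AAT GGA CGC ACT CAA — no ATG→stop ORF.
Largest ORF found is 0 codons < 5, so no.

no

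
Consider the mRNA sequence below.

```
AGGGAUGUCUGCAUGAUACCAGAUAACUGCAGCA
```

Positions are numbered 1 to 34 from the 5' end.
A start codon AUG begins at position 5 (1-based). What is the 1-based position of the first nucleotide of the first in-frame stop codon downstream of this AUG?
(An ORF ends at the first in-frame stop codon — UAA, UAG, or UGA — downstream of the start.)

Codons from position 5: AUG (5–7), UCU (8–10), GCA (11–13), UGA (14–16).
UGA is a stop codon; it begins at position 14.

14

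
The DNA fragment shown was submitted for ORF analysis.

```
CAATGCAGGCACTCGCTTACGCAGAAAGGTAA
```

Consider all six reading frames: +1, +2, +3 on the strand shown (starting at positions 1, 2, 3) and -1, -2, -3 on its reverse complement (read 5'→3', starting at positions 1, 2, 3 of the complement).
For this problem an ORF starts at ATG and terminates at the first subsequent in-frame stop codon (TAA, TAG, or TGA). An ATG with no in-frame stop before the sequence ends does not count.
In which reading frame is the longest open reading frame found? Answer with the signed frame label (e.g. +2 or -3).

Reverse complement (5'→3'): TTACCTTTCTGCGTAAGCGAGTGCCTGCATTG
Frame +1: CAA TGC AGG CAC TCG CTT ACG CAG AAA GGT — no ATG→stop ORF.
Frame +2: AAT GCA GGC ACT CGC TTA CGC AGA AAG GTA — no ATG→stop ORF.
Frame +3: ATG CAG GCA CTC GCT TAC GCA GAA AGG TAA — ATG at 3, stop TAA at 30 → 30 nt.
Frame -1: TTA CCT TTC TGC GTA AGC GAG TGC CTG CAT — no ATG→stop ORF.
Frame -2: TAC CTT TCT GCG TAA GCG AGT GCC TGC ATT — no ATG→stop ORF.
Frame -3: ACC TTT CTG CGT AAG CGA GTG CCT GCA TTG — no ATG→stop ORF.
Longest ORF is 30 nt in frame +3 (positions 3–32).

+3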